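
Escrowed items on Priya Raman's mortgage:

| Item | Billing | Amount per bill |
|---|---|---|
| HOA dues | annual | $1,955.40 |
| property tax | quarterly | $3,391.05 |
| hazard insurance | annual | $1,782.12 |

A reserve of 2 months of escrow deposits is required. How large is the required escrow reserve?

HOA dues: $1,955.40 annually
Property tax: $3,391.05 × 4 = $13,564.20 annually
Hazard insurance: $1,782.12 annually
Combined annual = $17,301.72
Base monthly escrow = $17,301.72 ÷ 12 = $1,441.81
Cushion = 2 × $1,441.81 = $2,883.62

$2,883.62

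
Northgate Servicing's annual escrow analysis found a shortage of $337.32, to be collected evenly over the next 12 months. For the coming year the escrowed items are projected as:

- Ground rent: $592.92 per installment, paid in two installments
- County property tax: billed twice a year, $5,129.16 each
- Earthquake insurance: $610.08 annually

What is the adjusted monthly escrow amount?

Ground rent: $592.92 × 2 = $1,185.84/yr
County property tax: $5,129.16 × 2 = $10,258.32/yr
Earthquake insurance: $610.08/yr
Annual escrow total = $1,185.84 + $10,258.32 + $610.08 = $12,054.24
Monthly = $12,054.24 / 12 = $1,004.52
Shortage spread = $337.32 ÷ 12 = $28.11/mo
New monthly escrow = $1,004.52 + $28.11 = $1,032.63

$1,032.63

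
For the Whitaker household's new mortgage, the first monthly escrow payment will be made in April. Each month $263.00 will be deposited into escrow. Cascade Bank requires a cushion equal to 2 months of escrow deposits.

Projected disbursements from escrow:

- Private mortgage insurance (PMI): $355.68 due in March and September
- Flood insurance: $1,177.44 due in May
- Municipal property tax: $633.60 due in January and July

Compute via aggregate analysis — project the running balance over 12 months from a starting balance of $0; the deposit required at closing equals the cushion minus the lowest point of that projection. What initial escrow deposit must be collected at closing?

$1,285.04

Cushion = 2 × $263.00 = $526.00
Trial balance (start $0, +$263.00 each month, − disbursements):
  Apr: +$263.00 → $263.00
  May: +$263.00 − $1,177.44 → -$651.44
  Jun: +$263.00 → -$388.44
  Jul: +$263.00 − $633.60 → -$759.04
  Aug: +$263.00 → -$496.04
  Sep: +$263.00 − $355.68 → -$588.72
  Oct: +$263.00 → -$325.72
  Nov: +$263.00 → -$62.72
  Dec: +$263.00 → $200.28
  Jan: +$263.00 − $633.60 → -$170.32
  Feb: +$263.00 → $92.68
  Mar: +$263.00 − $355.68 → $0.00
Lowest trial balance = -$759.04 (Jul)
Initial deposit = cushion − low point = $526.00 − (-$759.04) = $1,285.04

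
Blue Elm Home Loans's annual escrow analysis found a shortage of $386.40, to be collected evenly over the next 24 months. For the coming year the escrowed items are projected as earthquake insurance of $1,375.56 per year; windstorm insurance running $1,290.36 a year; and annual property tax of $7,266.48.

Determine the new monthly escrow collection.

Earthquake insurance = $1,375.56 per year
Windstorm insurance = $1,290.36 per year
Property tax = $7,266.48 per year
Combined annual = $9,932.40
Monthly escrow = $9,932.40 ÷ 12 = $827.70
Monthly shortage recovery: $386.40 ÷ 24 = $16.10
New monthly escrow = $827.70 + $16.10 = $843.80

$843.80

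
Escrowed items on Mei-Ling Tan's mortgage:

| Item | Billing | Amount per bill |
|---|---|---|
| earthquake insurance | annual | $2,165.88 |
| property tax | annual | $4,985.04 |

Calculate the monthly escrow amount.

$595.91

Earthquake insurance — $2,165.88 per year
Property tax — $4,985.04 per year
Yearly total = $2,165.88 + $4,985.04 = $7,150.92
Per month = $7,150.92 ÷ 12 = $595.91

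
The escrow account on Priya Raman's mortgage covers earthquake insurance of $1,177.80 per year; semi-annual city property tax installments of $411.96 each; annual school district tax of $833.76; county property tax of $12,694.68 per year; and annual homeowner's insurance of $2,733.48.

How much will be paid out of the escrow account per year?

$18,263.64

Earthquake insurance — $1,177.80/yr
City property tax — $411.96 × 2 = $823.92/yr
School district tax — $833.76/yr
County property tax — $12,694.68/yr
Homeowner's insurance — $2,733.48/yr
Yearly total = $1,177.80 + $823.92 + $833.76 + $12,694.68 + $2,733.48 = $18,263.64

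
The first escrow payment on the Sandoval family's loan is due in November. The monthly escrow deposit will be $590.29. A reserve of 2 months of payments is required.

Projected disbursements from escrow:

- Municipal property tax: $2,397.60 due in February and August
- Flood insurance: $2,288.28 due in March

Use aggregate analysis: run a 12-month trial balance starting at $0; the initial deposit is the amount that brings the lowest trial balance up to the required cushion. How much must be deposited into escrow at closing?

Cushion = 2 × $590.29 = $1,180.58
Trial balance (start $0, +$590.29 each month, − disbursements):
  Nov: +$590.29 → $590.29
  Dec: +$590.29 → $1,180.58
  Jan: +$590.29 → $1,770.87
  Feb: +$590.29 − $2,397.60 → -$36.44
  Mar: +$590.29 − $2,288.28 → -$1,734.43
  Apr: +$590.29 → -$1,144.14
  May: +$590.29 → -$553.85
  Jun: +$590.29 → $36.44
  Jul: +$590.29 → $626.73
  Aug: +$590.29 − $2,397.60 → -$1,180.58
  Sep: +$590.29 → -$590.29
  Oct: +$590.29 → $0.00
Lowest trial balance = -$1,734.43 (Mar)
Initial deposit = cushion − low point = $1,180.58 − (-$1,734.43) = $2,915.01

$2,915.01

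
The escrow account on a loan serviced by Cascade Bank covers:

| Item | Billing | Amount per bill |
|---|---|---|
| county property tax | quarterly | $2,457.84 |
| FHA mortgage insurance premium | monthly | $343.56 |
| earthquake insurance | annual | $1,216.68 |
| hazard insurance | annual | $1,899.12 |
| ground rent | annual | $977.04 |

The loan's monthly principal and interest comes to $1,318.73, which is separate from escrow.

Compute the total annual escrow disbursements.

$18,046.92

County property tax — $2,457.84 × 4 = $9,831.36/yr
FHA mortgage insurance premium — $343.56 × 12 = $4,122.72/yr
Earthquake insurance — $1,216.68/yr
Hazard insurance — $1,899.12/yr
Ground rent — $977.04/yr
Yearly total = $9,831.36 + $4,122.72 + $1,216.68 + $1,899.12 + $977.04 = $18,046.92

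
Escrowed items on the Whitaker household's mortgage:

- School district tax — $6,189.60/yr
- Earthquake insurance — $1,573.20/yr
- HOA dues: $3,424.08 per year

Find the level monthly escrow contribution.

School district tax = $6,189.60 annually
Earthquake insurance = $1,573.20 annually
HOA dues = $3,424.08 annually
Total annual escrow = $6,189.60 + $1,573.20 + $3,424.08 = $11,186.88
Base monthly escrow = $11,186.88 / 12 = $932.24

$932.24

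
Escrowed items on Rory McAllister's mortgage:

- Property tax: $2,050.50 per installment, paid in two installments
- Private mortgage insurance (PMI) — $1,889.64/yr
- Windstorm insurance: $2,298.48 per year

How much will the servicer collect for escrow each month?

$690.76

Property tax = $2,050.50 × 2 = $4,101.00/yr
Private mortgage insurance (PMI) = $1,889.64/yr
Windstorm insurance = $2,298.48/yr
Combined annual = $8,289.12
Monthly escrow = $8,289.12 ÷ 12 = $690.76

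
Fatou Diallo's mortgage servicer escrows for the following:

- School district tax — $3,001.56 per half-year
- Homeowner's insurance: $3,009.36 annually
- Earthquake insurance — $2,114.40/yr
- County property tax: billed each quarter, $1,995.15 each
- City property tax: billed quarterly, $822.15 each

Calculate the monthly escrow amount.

School district tax = $3,001.56 × 2 = $6,003.12
Homeowner's insurance = $3,009.36
Earthquake insurance = $2,114.40
County property tax = $1,995.15 × 4 = $7,980.60
City property tax = $822.15 × 4 = $3,288.60
Total per year = $6,003.12 + $3,009.36 + $2,114.40 + $7,980.60 + $3,288.60 = $22,396.08
Per month = $22,396.08 / 12 = $1,866.34

$1,866.34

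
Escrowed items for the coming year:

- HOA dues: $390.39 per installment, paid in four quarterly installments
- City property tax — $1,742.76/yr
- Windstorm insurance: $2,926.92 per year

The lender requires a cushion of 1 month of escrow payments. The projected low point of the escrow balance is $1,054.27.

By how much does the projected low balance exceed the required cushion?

HOA dues = $390.39 × 4 = $1,561.56 per year
City property tax = $1,742.76 per year
Windstorm insurance = $2,926.92 per year
Annual escrow total = $6,231.24
Per month = $6,231.24 / 12 = $519.27
Cushion = 1 × $519.27 = $519.27
Surplus = $1,054.27 − $519.27 = $535.00

$535.00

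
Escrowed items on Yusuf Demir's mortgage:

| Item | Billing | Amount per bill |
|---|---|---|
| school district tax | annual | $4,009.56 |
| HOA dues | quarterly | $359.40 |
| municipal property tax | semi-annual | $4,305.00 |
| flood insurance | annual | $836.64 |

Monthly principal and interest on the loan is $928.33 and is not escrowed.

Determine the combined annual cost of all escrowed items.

$14,893.80

School district tax = $4,009.56/yr
HOA dues = $359.40 × 4 = $1,437.60/yr
Municipal property tax = $4,305.00 × 2 = $8,610.00/yr
Flood insurance = $836.64/yr
Total per year = $4,009.56 + $1,437.60 + $8,610.00 + $836.64 = $14,893.80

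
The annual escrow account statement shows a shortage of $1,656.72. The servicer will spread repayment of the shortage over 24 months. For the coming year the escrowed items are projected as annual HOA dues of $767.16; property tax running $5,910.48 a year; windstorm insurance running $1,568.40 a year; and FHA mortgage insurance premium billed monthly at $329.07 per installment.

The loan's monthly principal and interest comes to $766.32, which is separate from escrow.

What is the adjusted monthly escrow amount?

$1,085.27

HOA dues: $767.16 per year
Property tax: $5,910.48 per year
Windstorm insurance: $1,568.40 per year
FHA mortgage insurance premium: $329.07 × 12 = $3,948.84 per year
Annual escrow total = $12,194.88
Base monthly escrow = $12,194.88 / 12 = $1,016.24
Monthly shortage recovery: $1,656.72 / 24 = $69.03
New monthly escrow = $1,016.24 + $69.03 = $1,085.27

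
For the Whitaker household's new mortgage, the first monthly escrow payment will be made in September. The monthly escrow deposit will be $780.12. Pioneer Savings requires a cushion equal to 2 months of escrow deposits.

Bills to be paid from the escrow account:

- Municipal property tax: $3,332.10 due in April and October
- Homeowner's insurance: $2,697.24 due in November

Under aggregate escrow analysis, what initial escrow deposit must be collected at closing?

$5,249.22

Cushion = 2 × $780.12 = $1,560.24
Trial balance (start $0, +$780.12 each month, − disbursements):
  Sep: +$780.12 → $780.12
  Oct: +$780.12 − $3,332.10 → -$1,771.86
  Nov: +$780.12 − $2,697.24 → -$3,688.98
  Dec: +$780.12 → -$2,908.86
  Jan: +$780.12 → -$2,128.74
  Feb: +$780.12 → -$1,348.62
  Mar: +$780.12 → -$568.50
  Apr: +$780.12 − $3,332.10 → -$3,120.48
  May: +$780.12 → -$2,340.36
  Jun: +$780.12 → -$1,560.24
  Jul: +$780.12 → -$780.12
  Aug: +$780.12 → $0.00
Lowest trial balance = -$3,688.98 (Nov)
Initial deposit = cushion − low point = $1,560.24 − (-$3,688.98) = $5,249.22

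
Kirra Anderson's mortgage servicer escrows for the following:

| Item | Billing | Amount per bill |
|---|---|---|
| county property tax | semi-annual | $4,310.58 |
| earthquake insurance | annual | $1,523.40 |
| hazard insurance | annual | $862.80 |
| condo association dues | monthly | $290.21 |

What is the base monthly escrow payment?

$1,207.49

County property tax = $4,310.58 × 2 = $8,621.16 per year
Earthquake insurance = $1,523.40 per year
Hazard insurance = $862.80 per year
Condo association dues = $290.21 × 12 = $3,482.52 per year
Combined annual = $14,489.88
Monthly = $14,489.88 ÷ 12 = $1,207.49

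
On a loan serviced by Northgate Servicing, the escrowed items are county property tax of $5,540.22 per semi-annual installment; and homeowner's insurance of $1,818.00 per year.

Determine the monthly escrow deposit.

$1,074.87

County property tax = $5,540.22 × 2 = $11,080.44/yr
Homeowner's insurance = $1,818.00/yr
Total annual escrow = $11,080.44 + $1,818.00 = $12,898.44
Monthly = $12,898.44 ÷ 12 = $1,074.87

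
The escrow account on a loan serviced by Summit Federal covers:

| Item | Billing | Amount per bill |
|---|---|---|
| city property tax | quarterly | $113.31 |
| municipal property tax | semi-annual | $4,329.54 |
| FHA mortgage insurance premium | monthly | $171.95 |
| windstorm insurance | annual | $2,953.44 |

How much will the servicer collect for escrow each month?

$1,177.43

City property tax — $113.31 × 4 = $453.24 annually
Municipal property tax — $4,329.54 × 2 = $8,659.08 annually
FHA mortgage insurance premium — $171.95 × 12 = $2,063.40 annually
Windstorm insurance — $2,953.44 annually
Total annual escrow = $453.24 + $8,659.08 + $2,063.40 + $2,953.44 = $14,129.16
Monthly escrow = $14,129.16 ÷ 12 = $1,177.43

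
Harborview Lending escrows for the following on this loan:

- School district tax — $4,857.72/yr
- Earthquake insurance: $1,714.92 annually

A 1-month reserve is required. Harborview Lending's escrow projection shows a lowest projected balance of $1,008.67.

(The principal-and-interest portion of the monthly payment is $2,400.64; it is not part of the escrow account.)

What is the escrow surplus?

$460.95

School district tax = $4,857.72
Earthquake insurance = $1,714.92
Total annual escrow = $4,857.72 + $1,714.92 = $6,572.64
Base monthly escrow = $6,572.64 / 12 = $547.72
Required cushion = 1 × $547.72 = $547.72
Surplus = $1,008.67 − $547.72 = $460.95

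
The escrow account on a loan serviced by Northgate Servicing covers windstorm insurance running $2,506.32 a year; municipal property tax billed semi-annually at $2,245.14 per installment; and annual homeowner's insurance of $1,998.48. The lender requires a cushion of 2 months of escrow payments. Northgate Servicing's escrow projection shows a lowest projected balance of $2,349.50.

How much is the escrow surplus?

$850.32

Windstorm insurance — $2,506.32
Municipal property tax — $2,245.14 × 2 = $4,490.28
Homeowner's insurance — $1,998.48
Combined annual = $2,506.32 + $4,490.28 + $1,998.48 = $8,995.08
Per month = $8,995.08 ÷ 12 = $749.59
Required cushion = 2 × $749.59 = $1,499.18
Excess over cushion: $2,349.50 − $1,499.18 = $850.32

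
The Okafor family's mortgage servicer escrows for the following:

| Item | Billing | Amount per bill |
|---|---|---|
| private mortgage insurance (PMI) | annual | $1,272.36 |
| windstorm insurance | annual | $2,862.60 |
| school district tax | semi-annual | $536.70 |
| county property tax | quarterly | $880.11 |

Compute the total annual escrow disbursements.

Private mortgage insurance (PMI) = $1,272.36
Windstorm insurance = $2,862.60
School district tax = $536.70 × 2 = $1,073.40
County property tax = $880.11 × 4 = $3,520.44
Total per year = $8,728.80

$8,728.80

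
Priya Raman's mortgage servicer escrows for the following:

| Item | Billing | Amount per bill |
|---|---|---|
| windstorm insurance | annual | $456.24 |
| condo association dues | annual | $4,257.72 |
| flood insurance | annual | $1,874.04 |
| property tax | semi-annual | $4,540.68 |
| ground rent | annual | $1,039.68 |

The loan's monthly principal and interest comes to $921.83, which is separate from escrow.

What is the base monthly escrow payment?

Windstorm insurance — $456.24/yr
Condo association dues — $4,257.72/yr
Flood insurance — $1,874.04/yr
Property tax — $4,540.68 × 2 = $9,081.36/yr
Ground rent — $1,039.68/yr
Combined annual = $456.24 + $4,257.72 + $1,874.04 + $9,081.36 + $1,039.68 = $16,709.04
Monthly escrow = $16,709.04 / 12 = $1,392.42

$1,392.42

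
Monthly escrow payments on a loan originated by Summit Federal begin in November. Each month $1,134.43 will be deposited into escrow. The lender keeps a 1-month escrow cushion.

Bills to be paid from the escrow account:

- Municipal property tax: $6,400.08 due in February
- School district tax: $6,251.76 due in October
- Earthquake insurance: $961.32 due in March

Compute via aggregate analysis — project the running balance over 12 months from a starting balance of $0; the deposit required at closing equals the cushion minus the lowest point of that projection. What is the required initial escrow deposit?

Cushion = 1 × $1,134.43 = $1,134.43
Trial balance (start $0, +$1,134.43 each month, − disbursements):
  Nov: +$1,134.43 → $1,134.43
  Dec: +$1,134.43 → $2,268.86
  Jan: +$1,134.43 → $3,403.29
  Feb: +$1,134.43 − $6,400.08 → -$1,862.36
  Mar: +$1,134.43 − $961.32 → -$1,689.25
  Apr: +$1,134.43 → -$554.82
  May: +$1,134.43 → $579.61
  Jun: +$1,134.43 → $1,714.04
  Jul: +$1,134.43 → $2,848.47
  Aug: +$1,134.43 → $3,982.90
  Sep: +$1,134.43 → $5,117.33
  Oct: +$1,134.43 − $6,251.76 → $0.00
Lowest trial balance = -$1,862.36 (Feb)
Initial deposit = cushion − low point = $1,134.43 − (-$1,862.36) = $2,996.79

$2,996.79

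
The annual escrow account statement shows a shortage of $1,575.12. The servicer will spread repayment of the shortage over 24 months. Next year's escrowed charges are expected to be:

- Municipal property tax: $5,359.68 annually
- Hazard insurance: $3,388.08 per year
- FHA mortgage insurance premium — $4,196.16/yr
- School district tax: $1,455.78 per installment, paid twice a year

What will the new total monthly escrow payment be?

$1,386.92

Municipal property tax: $5,359.68/yr
Hazard insurance: $3,388.08/yr
FHA mortgage insurance premium: $4,196.16/yr
School district tax: $1,455.78 × 2 = $2,911.56/yr
Combined annual = $15,855.48
Base monthly escrow = $15,855.48 ÷ 12 = $1,321.29
Monthly shortage recovery: $1,575.12 ÷ 24 = $65.63
Adjusted monthly = $1,321.29 + $65.63 = $1,386.92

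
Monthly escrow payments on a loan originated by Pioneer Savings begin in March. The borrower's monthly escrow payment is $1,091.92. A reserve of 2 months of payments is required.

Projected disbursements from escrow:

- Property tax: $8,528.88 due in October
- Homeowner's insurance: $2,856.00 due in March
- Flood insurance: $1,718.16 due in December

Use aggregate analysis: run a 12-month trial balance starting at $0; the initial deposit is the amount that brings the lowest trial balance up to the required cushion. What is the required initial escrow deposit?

$4,833.36

Cushion = 2 × $1,091.92 = $2,183.84
Trial balance (start $0, +$1,091.92 each month, − disbursements):
  Mar: +$1,091.92 − $2,856.00 → -$1,764.08
  Apr: +$1,091.92 → -$672.16
  May: +$1,091.92 → $419.76
  Jun: +$1,091.92 → $1,511.68
  Jul: +$1,091.92 → $2,603.60
  Aug: +$1,091.92 → $3,695.52
  Sep: +$1,091.92 → $4,787.44
  Oct: +$1,091.92 − $8,528.88 → -$2,649.52
  Nov: +$1,091.92 → -$1,557.60
  Dec: +$1,091.92 − $1,718.16 → -$2,183.84
  Jan: +$1,091.92 → -$1,091.92
  Feb: +$1,091.92 → $0.00
Lowest trial balance = -$2,649.52 (Oct)
Initial deposit = cushion − low point = $2,183.84 − (-$2,649.52) = $4,833.36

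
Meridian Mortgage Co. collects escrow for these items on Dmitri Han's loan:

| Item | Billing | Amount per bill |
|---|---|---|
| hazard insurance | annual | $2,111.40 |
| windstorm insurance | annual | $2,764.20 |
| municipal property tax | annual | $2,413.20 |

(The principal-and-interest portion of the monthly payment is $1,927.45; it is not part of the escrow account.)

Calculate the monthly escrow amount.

$607.40

Hazard insurance = $2,111.40/yr
Windstorm insurance = $2,764.20/yr
Municipal property tax = $2,413.20/yr
Yearly total = $7,288.80
Monthly escrow = $7,288.80 / 12 = $607.40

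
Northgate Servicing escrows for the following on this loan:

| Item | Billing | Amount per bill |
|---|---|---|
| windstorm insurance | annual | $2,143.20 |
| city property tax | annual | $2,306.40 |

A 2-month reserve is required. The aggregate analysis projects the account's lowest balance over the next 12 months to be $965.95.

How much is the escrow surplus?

$224.35

Windstorm insurance = $2,143.20/yr
City property tax = $2,306.40/yr
Yearly total = $4,449.60
Monthly = $4,449.60 / 12 = $370.80
Required reserve = 2 × $370.80 = $741.60
Excess over cushion: $965.95 − $741.60 = $224.35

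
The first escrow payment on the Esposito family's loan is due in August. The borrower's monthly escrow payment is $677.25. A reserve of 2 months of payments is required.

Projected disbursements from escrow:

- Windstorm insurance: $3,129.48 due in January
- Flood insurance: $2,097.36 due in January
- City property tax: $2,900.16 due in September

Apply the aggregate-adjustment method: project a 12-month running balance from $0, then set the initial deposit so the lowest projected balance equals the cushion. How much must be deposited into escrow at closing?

Cushion = 2 × $677.25 = $1,354.50
Trial balance (start $0, +$677.25 each month, − disbursements):
  Aug: +$677.25 → $677.25
  Sep: +$677.25 − $2,900.16 → -$1,545.66
  Oct: +$677.25 → -$868.41
  Nov: +$677.25 → -$191.16
  Dec: +$677.25 → $486.09
  Jan: +$677.25 − $5,226.84 → -$4,063.50
  Feb: +$677.25 → -$3,386.25
  Mar: +$677.25 → -$2,709.00
  Apr: +$677.25 → -$2,031.75
  May: +$677.25 → -$1,354.50
  Jun: +$677.25 → -$677.25
  Jul: +$677.25 → $0.00
Lowest trial balance = -$4,063.50 (Jan)
Initial deposit = cushion − low point = $1,354.50 − (-$4,063.50) = $5,418.00

$5,418.00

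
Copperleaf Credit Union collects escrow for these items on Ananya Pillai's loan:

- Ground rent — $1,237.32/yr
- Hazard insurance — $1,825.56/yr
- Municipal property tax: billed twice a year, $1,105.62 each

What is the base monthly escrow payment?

Ground rent = $1,237.32 annually
Hazard insurance = $1,825.56 annually
Municipal property tax = $1,105.62 × 2 = $2,211.24 annually
Total per year = $1,237.32 + $1,825.56 + $2,211.24 = $5,274.12
Base monthly escrow = $5,274.12 ÷ 12 = $439.51

$439.51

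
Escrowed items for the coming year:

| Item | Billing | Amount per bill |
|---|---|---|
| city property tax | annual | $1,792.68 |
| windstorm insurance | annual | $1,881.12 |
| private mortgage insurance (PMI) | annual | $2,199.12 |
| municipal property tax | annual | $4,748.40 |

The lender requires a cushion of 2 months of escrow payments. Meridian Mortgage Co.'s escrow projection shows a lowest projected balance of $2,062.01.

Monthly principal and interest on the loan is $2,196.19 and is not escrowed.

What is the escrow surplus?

City property tax = $1,792.68 annually
Windstorm insurance = $1,881.12 annually
Private mortgage insurance (PMI) = $2,199.12 annually
Municipal property tax = $4,748.40 annually
Annual escrow total = $10,621.32
Base monthly escrow = $10,621.32 ÷ 12 = $885.11
Required cushion = 2 × $885.11 = $1,770.22
Excess over cushion: $2,062.01 − $1,770.22 = $291.79

$291.79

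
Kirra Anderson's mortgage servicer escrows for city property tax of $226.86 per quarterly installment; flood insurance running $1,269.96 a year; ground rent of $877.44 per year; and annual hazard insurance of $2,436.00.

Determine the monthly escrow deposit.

$457.57

City property tax: $226.86 × 4 = $907.44/yr
Flood insurance: $1,269.96/yr
Ground rent: $877.44/yr
Hazard insurance: $2,436.00/yr
Total per year = $907.44 + $1,269.96 + $877.44 + $2,436.00 = $5,490.84
Base monthly escrow = $5,490.84 / 12 = $457.57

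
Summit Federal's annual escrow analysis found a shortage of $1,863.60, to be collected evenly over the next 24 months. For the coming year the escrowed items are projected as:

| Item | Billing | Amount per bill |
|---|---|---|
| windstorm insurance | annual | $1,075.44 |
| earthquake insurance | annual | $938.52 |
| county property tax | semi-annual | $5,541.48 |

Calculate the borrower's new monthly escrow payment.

Windstorm insurance — $1,075.44/yr
Earthquake insurance — $938.52/yr
County property tax — $5,541.48 × 2 = $11,082.96/yr
Total per year = $1,075.44 + $938.52 + $11,082.96 = $13,096.92
Base monthly escrow = $13,096.92 / 12 = $1,091.41
Monthly shortage recovery: $1,863.60 / 24 = $77.65
New monthly escrow = $1,091.41 + $77.65 = $1,169.06

$1,169.06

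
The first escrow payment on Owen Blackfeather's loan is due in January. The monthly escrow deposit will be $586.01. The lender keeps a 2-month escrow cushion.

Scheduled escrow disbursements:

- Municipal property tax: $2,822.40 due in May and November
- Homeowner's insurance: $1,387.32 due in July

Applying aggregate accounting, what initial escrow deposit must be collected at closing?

Cushion = 2 × $586.01 = $1,172.02
Trial balance (start $0, +$586.01 each month, − disbursements):
  Jan: +$586.01 → $586.01
  Feb: +$586.01 → $1,172.02
  Mar: +$586.01 → $1,758.03
  Apr: +$586.01 → $2,344.04
  May: +$586.01 − $2,822.40 → $107.65
  Jun: +$586.01 → $693.66
  Jul: +$586.01 − $1,387.32 → -$107.65
  Aug: +$586.01 → $478.36
  Sep: +$586.01 → $1,064.37
  Oct: +$586.01 → $1,650.38
  Nov: +$586.01 − $2,822.40 → -$586.01
  Dec: +$586.01 → $0.00
Lowest trial balance = -$586.01 (Nov)
Initial deposit = cushion − low point = $1,172.02 − (-$586.01) = $1,758.03

$1,758.03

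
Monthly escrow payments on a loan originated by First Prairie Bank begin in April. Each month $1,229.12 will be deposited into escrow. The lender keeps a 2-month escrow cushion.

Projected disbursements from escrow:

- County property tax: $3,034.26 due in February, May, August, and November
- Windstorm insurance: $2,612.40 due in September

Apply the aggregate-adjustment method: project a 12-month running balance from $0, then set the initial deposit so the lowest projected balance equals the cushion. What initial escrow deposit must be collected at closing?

Cushion = 2 × $1,229.12 = $2,458.24
Trial balance (start $0, +$1,229.12 each month, − disbursements):
  Apr: +$1,229.12 → $1,229.12
  May: +$1,229.12 − $3,034.26 → -$576.02
  Jun: +$1,229.12 → $653.10
  Jul: +$1,229.12 → $1,882.22
  Aug: +$1,229.12 − $3,034.26 → $77.08
  Sep: +$1,229.12 − $2,612.40 → -$1,306.20
  Oct: +$1,229.12 → -$77.08
  Nov: +$1,229.12 − $3,034.26 → -$1,882.22
  Dec: +$1,229.12 → -$653.10
  Jan: +$1,229.12 → $576.02
  Feb: +$1,229.12 − $3,034.26 → -$1,229.12
  Mar: +$1,229.12 → $0.00
Lowest trial balance = -$1,882.22 (Nov)
Initial deposit = cushion − low point = $2,458.24 − (-$1,882.22) = $4,340.46

$4,340.46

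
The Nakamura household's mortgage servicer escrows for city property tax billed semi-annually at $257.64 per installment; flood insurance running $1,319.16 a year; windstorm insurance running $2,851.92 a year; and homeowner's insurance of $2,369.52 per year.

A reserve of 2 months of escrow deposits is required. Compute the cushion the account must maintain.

$1,175.98

City property tax — $257.64 × 2 = $515.28 annually
Flood insurance — $1,319.16 annually
Windstorm insurance — $2,851.92 annually
Homeowner's insurance — $2,369.52 annually
Combined annual = $515.28 + $1,319.16 + $2,851.92 + $2,369.52 = $7,055.88
Monthly = $7,055.88 ÷ 12 = $587.99
Required cushion = 2 × $587.99 = $1,175.98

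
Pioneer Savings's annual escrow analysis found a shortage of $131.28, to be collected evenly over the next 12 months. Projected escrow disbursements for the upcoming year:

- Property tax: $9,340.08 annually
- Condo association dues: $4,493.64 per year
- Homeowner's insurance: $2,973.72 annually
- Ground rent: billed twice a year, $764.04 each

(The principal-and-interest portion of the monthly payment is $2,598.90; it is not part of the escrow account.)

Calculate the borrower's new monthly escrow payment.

$1,538.90

Property tax: $9,340.08 per year
Condo association dues: $4,493.64 per year
Homeowner's insurance: $2,973.72 per year
Ground rent: $764.04 × 2 = $1,528.08 per year
Total per year = $9,340.08 + $4,493.64 + $2,973.72 + $1,528.08 = $18,335.52
Monthly = $18,335.52 / 12 = $1,527.96
Monthly shortage recovery: $131.28 ÷ 12 = $10.94
New monthly escrow = $1,527.96 + $10.94 = $1,538.90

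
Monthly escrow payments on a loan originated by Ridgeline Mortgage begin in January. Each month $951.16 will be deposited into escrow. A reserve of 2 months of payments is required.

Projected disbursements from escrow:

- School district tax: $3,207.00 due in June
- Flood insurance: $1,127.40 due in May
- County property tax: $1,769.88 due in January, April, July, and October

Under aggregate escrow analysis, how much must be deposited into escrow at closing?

$4,888.24

Cushion = 2 × $951.16 = $1,902.32
Trial balance (start $0, +$951.16 each month, − disbursements):
  Jan: +$951.16 − $1,769.88 → -$818.72
  Feb: +$951.16 → $132.44
  Mar: +$951.16 → $1,083.60
  Apr: +$951.16 − $1,769.88 → $264.88
  May: +$951.16 − $1,127.40 → $88.64
  Jun: +$951.16 − $3,207.00 → -$2,167.20
  Jul: +$951.16 − $1,769.88 → -$2,985.92
  Aug: +$951.16 → -$2,034.76
  Sep: +$951.16 → -$1,083.60
  Oct: +$951.16 − $1,769.88 → -$1,902.32
  Nov: +$951.16 → -$951.16
  Dec: +$951.16 → $0.00
Lowest trial balance = -$2,985.92 (Jul)
Initial deposit = cushion − low point = $1,902.32 − (-$2,985.92) = $4,888.24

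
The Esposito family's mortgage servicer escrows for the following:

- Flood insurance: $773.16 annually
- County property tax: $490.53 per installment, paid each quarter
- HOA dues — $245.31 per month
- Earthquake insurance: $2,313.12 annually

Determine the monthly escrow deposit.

$666.01

Flood insurance = $773.16
County property tax = $490.53 × 4 = $1,962.12
HOA dues = $245.31 × 12 = $2,943.72
Earthquake insurance = $2,313.12
Combined annual = $773.16 + $1,962.12 + $2,943.72 + $2,313.12 = $7,992.12
Per month = $7,992.12 ÷ 12 = $666.01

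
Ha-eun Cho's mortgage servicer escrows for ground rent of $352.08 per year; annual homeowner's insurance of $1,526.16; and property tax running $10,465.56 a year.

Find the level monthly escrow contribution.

$1,028.65

Ground rent: $352.08 per year
Homeowner's insurance: $1,526.16 per year
Property tax: $10,465.56 per year
Annual escrow total = $352.08 + $1,526.16 + $10,465.56 = $12,343.80
Monthly escrow = $12,343.80 / 12 = $1,028.65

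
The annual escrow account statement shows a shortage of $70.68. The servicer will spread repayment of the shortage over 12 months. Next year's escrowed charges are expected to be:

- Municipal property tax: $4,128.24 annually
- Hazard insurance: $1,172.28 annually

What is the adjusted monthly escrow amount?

Municipal property tax — $4,128.24/yr
Hazard insurance — $1,172.28/yr
Total annual escrow = $5,300.52
Monthly escrow = $5,300.52 ÷ 12 = $441.71
Shortage per month = $70.68 / 12 = $5.89
New monthly escrow = $441.71 + $5.89 = $447.60

$447.60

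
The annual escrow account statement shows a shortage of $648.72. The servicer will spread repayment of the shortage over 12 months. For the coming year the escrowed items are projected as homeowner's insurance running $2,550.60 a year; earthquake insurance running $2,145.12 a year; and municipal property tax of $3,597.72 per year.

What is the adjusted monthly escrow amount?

$745.18

Homeowner's insurance: $2,550.60
Earthquake insurance: $2,145.12
Municipal property tax: $3,597.72
Combined annual = $2,550.60 + $2,145.12 + $3,597.72 = $8,293.44
Per month = $8,293.44 ÷ 12 = $691.12
Shortage spread = $648.72 / 12 = $54.06/mo
Adjusted monthly = $691.12 + $54.06 = $745.18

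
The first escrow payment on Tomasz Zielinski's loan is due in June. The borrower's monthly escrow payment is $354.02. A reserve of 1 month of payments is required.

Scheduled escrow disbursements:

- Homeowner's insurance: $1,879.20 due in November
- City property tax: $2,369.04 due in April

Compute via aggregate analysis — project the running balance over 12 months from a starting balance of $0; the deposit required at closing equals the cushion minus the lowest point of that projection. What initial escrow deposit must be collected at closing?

$708.04

Cushion = 1 × $354.02 = $354.02
Trial balance (start $0, +$354.02 each month, − disbursements):
  Jun: +$354.02 → $354.02
  Jul: +$354.02 → $708.04
  Aug: +$354.02 → $1,062.06
  Sep: +$354.02 → $1,416.08
  Oct: +$354.02 → $1,770.10
  Nov: +$354.02 − $1,879.20 → $244.92
  Dec: +$354.02 → $598.94
  Jan: +$354.02 → $952.96
  Feb: +$354.02 → $1,306.98
  Mar: +$354.02 → $1,661.00
  Apr: +$354.02 − $2,369.04 → -$354.02
  May: +$354.02 → $0.00
Lowest trial balance = -$354.02 (Apr)
Initial deposit = cushion − low point = $354.02 − (-$354.02) = $708.04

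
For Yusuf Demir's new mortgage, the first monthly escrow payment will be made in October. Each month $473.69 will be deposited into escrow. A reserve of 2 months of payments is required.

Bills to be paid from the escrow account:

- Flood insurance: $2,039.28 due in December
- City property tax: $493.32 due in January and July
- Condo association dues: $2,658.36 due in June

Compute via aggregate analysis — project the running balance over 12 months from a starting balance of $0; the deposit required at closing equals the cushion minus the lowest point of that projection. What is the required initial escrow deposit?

$1,894.76

Cushion = 2 × $473.69 = $947.38
Trial balance (start $0, +$473.69 each month, − disbursements):
  Oct: +$473.69 → $473.69
  Nov: +$473.69 → $947.38
  Dec: +$473.69 − $2,039.28 → -$618.21
  Jan: +$473.69 − $493.32 → -$637.84
  Feb: +$473.69 → -$164.15
  Mar: +$473.69 → $309.54
  Apr: +$473.69 → $783.23
  May: +$473.69 → $1,256.92
  Jun: +$473.69 − $2,658.36 → -$927.75
  Jul: +$473.69 − $493.32 → -$947.38
  Aug: +$473.69 → -$473.69
  Sep: +$473.69 → $0.00
Lowest trial balance = -$947.38 (Jul)
Initial deposit = cushion − low point = $947.38 − (-$947.38) = $1,894.76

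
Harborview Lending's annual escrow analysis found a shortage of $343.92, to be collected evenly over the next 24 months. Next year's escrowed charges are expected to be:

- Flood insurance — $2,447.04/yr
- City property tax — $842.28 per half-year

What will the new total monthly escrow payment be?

Flood insurance: $2,447.04 per year
City property tax: $842.28 × 2 = $1,684.56 per year
Combined annual = $2,447.04 + $1,684.56 = $4,131.60
Base monthly escrow = $4,131.60 ÷ 12 = $344.30
Monthly shortage recovery: $343.92 / 24 = $14.33
New monthly escrow = $344.30 + $14.33 = $358.63

$358.63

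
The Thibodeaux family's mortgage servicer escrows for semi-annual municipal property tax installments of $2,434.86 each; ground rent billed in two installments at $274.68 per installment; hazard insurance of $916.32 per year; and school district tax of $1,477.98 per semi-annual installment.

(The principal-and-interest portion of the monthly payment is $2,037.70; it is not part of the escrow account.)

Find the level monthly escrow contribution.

Municipal property tax — $2,434.86 × 2 = $4,869.72 per year
Ground rent — $274.68 × 2 = $549.36 per year
Hazard insurance — $916.32 per year
School district tax — $1,477.98 × 2 = $2,955.96 per year
Total annual escrow = $9,291.36
Per month = $9,291.36 ÷ 12 = $774.28

$774.28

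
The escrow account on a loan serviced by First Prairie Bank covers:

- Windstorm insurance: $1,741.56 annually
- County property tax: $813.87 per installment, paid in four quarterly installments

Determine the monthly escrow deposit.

$416.42

Windstorm insurance: $1,741.56 annually
County property tax: $813.87 × 4 = $3,255.48 annually
Total annual escrow = $1,741.56 + $3,255.48 = $4,997.04
Monthly = $4,997.04 / 12 = $416.42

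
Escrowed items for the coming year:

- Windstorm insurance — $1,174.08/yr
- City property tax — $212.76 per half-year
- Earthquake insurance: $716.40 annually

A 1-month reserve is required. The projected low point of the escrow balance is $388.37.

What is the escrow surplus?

Windstorm insurance: $1,174.08 per year
City property tax: $212.76 × 2 = $425.52 per year
Earthquake insurance: $716.40 per year
Yearly total = $1,174.08 + $425.52 + $716.40 = $2,316.00
Monthly = $2,316.00 ÷ 12 = $193.00
Required reserve = 1 × $193.00 = $193.00
Excess over cushion: $388.37 − $193.00 = $195.37

$195.37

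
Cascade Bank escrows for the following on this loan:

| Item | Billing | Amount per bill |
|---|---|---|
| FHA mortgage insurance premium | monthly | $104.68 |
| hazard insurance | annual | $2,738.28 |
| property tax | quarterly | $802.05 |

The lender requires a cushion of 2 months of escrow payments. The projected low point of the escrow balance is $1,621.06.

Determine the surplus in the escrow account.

FHA mortgage insurance premium — $104.68 × 12 = $1,256.16
Hazard insurance — $2,738.28
Property tax — $802.05 × 4 = $3,208.20
Yearly total = $1,256.16 + $2,738.28 + $3,208.20 = $7,202.64
Monthly escrow = $7,202.64 ÷ 12 = $600.22
Required reserve = 2 × $600.22 = $1,200.44
Excess over cushion: $1,621.06 − $1,200.44 = $420.62

$420.62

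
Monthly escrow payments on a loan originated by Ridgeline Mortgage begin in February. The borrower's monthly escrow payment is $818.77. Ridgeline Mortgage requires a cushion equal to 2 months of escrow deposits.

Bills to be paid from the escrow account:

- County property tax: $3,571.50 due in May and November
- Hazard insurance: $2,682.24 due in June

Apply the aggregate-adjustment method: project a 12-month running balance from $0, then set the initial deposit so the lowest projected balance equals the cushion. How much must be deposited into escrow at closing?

$3,797.43

Cushion = 2 × $818.77 = $1,637.54
Trial balance (start $0, +$818.77 each month, − disbursements):
  Feb: +$818.77 → $818.77
  Mar: +$818.77 → $1,637.54
  Apr: +$818.77 → $2,456.31
  May: +$818.77 − $3,571.50 → -$296.42
  Jun: +$818.77 − $2,682.24 → -$2,159.89
  Jul: +$818.77 → -$1,341.12
  Aug: +$818.77 → -$522.35
  Sep: +$818.77 → $296.42
  Oct: +$818.77 → $1,115.19
  Nov: +$818.77 − $3,571.50 → -$1,637.54
  Dec: +$818.77 → -$818.77
  Jan: +$818.77 → $0.00
Lowest trial balance = -$2,159.89 (Jun)
Initial deposit = cushion − low point = $1,637.54 − (-$2,159.89) = $3,797.43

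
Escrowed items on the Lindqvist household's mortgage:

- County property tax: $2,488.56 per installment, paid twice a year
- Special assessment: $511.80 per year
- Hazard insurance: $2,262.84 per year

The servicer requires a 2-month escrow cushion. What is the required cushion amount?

County property tax: $2,488.56 × 2 = $4,977.12 per year
Special assessment: $511.80 per year
Hazard insurance: $2,262.84 per year
Yearly total = $4,977.12 + $511.80 + $2,262.84 = $7,751.76
Monthly escrow = $7,751.76 ÷ 12 = $645.98
Required cushion = 2 × $645.98 = $1,291.96

$1,291.96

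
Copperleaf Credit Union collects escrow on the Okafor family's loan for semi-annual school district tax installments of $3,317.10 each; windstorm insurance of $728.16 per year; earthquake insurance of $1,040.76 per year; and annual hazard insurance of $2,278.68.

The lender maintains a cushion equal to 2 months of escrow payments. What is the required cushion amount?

School district tax: $3,317.10 × 2 = $6,634.20 annually
Windstorm insurance: $728.16 annually
Earthquake insurance: $1,040.76 annually
Hazard insurance: $2,278.68 annually
Annual escrow total = $6,634.20 + $728.16 + $1,040.76 + $2,278.68 = $10,681.80
Per month = $10,681.80 ÷ 12 = $890.15
Reserve = 2 × $890.15 = $1,780.30

$1,780.30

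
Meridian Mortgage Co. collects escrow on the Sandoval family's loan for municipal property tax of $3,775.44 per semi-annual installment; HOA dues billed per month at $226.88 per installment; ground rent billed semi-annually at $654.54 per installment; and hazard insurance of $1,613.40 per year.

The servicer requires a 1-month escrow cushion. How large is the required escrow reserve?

$1,099.66

Municipal property tax: $3,775.44 × 2 = $7,550.88 per year
HOA dues: $226.88 × 12 = $2,722.56 per year
Ground rent: $654.54 × 2 = $1,309.08 per year
Hazard insurance: $1,613.40 per year
Annual escrow total = $7,550.88 + $2,722.56 + $1,309.08 + $1,613.40 = $13,195.92
Monthly = $13,195.92 / 12 = $1,099.66
Cushion = 1 × $1,099.66 = $1,099.66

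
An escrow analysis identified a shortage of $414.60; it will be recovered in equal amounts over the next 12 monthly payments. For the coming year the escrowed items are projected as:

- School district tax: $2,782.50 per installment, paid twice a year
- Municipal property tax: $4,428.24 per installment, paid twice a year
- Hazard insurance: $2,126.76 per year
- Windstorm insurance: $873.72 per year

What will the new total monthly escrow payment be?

$1,486.38

School district tax = $2,782.50 × 2 = $5,565.00 annually
Municipal property tax = $4,428.24 × 2 = $8,856.48 annually
Hazard insurance = $2,126.76 annually
Windstorm insurance = $873.72 annually
Total per year = $17,421.96
Monthly = $17,421.96 / 12 = $1,451.83
Monthly shortage recovery: $414.60 / 12 = $34.55
New monthly escrow = $1,451.83 + $34.55 = $1,486.38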